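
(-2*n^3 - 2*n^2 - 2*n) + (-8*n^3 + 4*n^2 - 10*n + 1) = -10*n^3 + 2*n^2 - 12*n + 1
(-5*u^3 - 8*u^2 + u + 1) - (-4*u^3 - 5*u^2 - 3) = -u^3 - 3*u^2 + u + 4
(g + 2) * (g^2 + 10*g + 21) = g^3 + 12*g^2 + 41*g + 42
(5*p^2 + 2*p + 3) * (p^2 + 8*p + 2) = 5*p^4 + 42*p^3 + 29*p^2 + 28*p + 6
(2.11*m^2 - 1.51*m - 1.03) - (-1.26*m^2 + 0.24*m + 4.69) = 3.37*m^2 - 1.75*m - 5.72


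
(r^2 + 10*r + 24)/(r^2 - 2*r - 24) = (r + 6)/(r - 6)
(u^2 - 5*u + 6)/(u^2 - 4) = (u - 3)/(u + 2)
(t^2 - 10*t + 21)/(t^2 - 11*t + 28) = (t - 3)/(t - 4)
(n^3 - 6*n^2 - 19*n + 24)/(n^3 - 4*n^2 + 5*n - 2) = (n^2 - 5*n - 24)/(n^2 - 3*n + 2)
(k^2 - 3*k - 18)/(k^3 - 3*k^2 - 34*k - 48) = (k - 6)/(k^2 - 6*k - 16)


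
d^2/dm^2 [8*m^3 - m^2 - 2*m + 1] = 48*m - 2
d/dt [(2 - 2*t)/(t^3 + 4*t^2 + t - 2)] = 2*(-t^3 - 4*t^2 - t + (t - 1)*(3*t^2 + 8*t + 1) + 2)/(t^3 + 4*t^2 + t - 2)^2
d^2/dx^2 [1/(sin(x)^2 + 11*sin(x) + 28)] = (-4*sin(x)^4 - 33*sin(x)^3 - 3*sin(x)^2 + 374*sin(x) + 186)/(sin(x)^2 + 11*sin(x) + 28)^3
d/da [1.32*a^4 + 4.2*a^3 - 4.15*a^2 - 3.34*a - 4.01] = 5.28*a^3 + 12.6*a^2 - 8.3*a - 3.34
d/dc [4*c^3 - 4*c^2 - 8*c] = 12*c^2 - 8*c - 8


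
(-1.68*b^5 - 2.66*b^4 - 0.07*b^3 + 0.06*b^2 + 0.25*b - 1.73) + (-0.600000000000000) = -1.68*b^5 - 2.66*b^4 - 0.07*b^3 + 0.06*b^2 + 0.25*b - 2.33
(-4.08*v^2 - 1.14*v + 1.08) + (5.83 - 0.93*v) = -4.08*v^2 - 2.07*v + 6.91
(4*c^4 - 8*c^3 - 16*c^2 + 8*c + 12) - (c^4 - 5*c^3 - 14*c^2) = 3*c^4 - 3*c^3 - 2*c^2 + 8*c + 12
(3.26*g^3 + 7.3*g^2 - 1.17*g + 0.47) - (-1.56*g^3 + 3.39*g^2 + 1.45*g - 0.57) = 4.82*g^3 + 3.91*g^2 - 2.62*g + 1.04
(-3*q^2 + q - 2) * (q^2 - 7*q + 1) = -3*q^4 + 22*q^3 - 12*q^2 + 15*q - 2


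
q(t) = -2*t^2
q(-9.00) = -162.00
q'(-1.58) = 6.32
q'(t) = -4*t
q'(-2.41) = 9.64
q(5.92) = -70.09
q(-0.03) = -0.00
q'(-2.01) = 8.04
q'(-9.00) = 36.00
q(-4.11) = -33.78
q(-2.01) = -8.08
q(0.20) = -0.08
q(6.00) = -72.00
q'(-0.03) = 0.12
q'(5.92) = -23.68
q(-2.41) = -11.62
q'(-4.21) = 16.84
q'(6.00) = -24.00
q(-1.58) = -4.99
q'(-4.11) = 16.44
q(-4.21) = -35.45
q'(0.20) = -0.80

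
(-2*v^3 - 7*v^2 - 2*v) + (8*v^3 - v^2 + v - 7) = 6*v^3 - 8*v^2 - v - 7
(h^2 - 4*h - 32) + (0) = h^2 - 4*h - 32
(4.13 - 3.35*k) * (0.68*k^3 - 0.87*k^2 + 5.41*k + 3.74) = -2.278*k^4 + 5.7229*k^3 - 21.7166*k^2 + 9.8143*k + 15.4462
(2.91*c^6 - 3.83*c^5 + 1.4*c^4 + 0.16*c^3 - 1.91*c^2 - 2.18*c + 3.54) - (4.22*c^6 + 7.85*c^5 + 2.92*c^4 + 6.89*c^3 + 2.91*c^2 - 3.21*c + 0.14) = -1.31*c^6 - 11.68*c^5 - 1.52*c^4 - 6.73*c^3 - 4.82*c^2 + 1.03*c + 3.4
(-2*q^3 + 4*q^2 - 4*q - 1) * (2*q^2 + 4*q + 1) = -4*q^5 + 6*q^3 - 14*q^2 - 8*q - 1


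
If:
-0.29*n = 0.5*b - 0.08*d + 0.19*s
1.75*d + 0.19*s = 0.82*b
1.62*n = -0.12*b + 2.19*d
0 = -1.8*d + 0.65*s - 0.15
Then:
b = -0.04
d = -0.03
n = -0.04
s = 0.14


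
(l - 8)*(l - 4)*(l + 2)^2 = l^4 - 8*l^3 - 12*l^2 + 80*l + 128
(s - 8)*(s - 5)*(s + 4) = s^3 - 9*s^2 - 12*s + 160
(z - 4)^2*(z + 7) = z^3 - z^2 - 40*z + 112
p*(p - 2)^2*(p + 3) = p^4 - p^3 - 8*p^2 + 12*p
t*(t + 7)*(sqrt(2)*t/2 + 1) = sqrt(2)*t^3/2 + t^2 + 7*sqrt(2)*t^2/2 + 7*t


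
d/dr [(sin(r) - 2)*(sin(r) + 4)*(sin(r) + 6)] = (3*sin(r)^2 + 16*sin(r) + 4)*cos(r)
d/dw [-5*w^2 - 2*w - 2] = -10*w - 2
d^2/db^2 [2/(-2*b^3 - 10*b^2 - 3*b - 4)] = 4*(2*(3*b + 5)*(2*b^3 + 10*b^2 + 3*b + 4) - (6*b^2 + 20*b + 3)^2)/(2*b^3 + 10*b^2 + 3*b + 4)^3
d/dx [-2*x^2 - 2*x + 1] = -4*x - 2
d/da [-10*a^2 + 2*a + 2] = 2 - 20*a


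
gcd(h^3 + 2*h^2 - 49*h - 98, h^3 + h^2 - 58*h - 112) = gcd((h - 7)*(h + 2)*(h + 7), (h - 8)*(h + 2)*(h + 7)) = h^2 + 9*h + 14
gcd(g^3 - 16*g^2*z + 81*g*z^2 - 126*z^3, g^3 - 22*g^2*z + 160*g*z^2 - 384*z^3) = -g + 6*z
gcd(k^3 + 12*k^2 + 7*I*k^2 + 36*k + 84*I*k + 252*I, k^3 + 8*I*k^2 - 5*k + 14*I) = k + 7*I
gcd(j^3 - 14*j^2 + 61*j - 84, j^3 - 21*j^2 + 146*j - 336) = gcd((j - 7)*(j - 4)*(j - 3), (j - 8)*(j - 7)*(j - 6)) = j - 7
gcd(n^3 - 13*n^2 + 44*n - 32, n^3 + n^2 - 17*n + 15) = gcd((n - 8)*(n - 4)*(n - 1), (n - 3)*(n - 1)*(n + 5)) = n - 1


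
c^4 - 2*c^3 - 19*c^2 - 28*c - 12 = (c - 6)*(c + 1)^2*(c + 2)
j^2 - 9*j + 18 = (j - 6)*(j - 3)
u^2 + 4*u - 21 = (u - 3)*(u + 7)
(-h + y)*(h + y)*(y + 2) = -h^2*y - 2*h^2 + y^3 + 2*y^2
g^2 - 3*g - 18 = (g - 6)*(g + 3)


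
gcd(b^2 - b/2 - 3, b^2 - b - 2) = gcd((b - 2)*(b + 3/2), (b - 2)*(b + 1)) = b - 2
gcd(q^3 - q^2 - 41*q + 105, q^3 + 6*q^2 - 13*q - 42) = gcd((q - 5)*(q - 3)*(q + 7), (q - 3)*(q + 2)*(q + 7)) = q^2 + 4*q - 21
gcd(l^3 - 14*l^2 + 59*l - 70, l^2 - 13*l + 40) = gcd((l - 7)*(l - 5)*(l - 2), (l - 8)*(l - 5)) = l - 5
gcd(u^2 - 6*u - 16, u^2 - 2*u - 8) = u + 2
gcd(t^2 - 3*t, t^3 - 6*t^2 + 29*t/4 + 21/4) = t - 3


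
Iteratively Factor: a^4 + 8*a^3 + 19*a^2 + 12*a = (a + 1)*(a^3 + 7*a^2 + 12*a) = a*(a + 1)*(a^2 + 7*a + 12) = a*(a + 1)*(a + 4)*(a + 3)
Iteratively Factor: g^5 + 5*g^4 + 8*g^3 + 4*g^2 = (g + 2)*(g^4 + 3*g^3 + 2*g^2) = (g + 2)^2*(g^3 + g^2) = g*(g + 2)^2*(g^2 + g) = g*(g + 1)*(g + 2)^2*(g)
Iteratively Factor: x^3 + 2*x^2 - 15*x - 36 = (x + 3)*(x^2 - x - 12) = (x - 4)*(x + 3)*(x + 3)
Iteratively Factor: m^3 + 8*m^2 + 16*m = (m + 4)*(m^2 + 4*m) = (m + 4)^2*(m)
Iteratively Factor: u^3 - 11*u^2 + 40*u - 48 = (u - 3)*(u^2 - 8*u + 16) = (u - 4)*(u - 3)*(u - 4)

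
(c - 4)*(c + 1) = c^2 - 3*c - 4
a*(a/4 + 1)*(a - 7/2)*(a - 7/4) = a^4/4 - 5*a^3/16 - 119*a^2/32 + 49*a/8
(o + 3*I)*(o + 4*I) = o^2 + 7*I*o - 12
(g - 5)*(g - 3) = g^2 - 8*g + 15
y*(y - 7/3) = y^2 - 7*y/3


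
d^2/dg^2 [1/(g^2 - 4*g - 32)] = 2*(g^2 - 4*g - 4*(g - 2)^2 - 32)/(-g^2 + 4*g + 32)^3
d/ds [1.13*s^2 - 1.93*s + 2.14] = 2.26*s - 1.93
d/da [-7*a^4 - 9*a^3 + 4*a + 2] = -28*a^3 - 27*a^2 + 4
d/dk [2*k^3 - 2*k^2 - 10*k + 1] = 6*k^2 - 4*k - 10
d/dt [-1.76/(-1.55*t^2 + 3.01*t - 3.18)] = (5.2976 - 5.456*t)/(1.55*t^2 - 3.01*t + 3.18)^2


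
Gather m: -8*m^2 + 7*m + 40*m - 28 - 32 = -8*m^2 + 47*m - 60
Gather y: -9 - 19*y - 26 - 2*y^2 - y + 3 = -2*y^2 - 20*y - 32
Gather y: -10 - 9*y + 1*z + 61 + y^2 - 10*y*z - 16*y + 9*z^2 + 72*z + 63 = y^2 + y*(-10*z - 25) + 9*z^2 + 73*z + 114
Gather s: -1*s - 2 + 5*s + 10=4*s + 8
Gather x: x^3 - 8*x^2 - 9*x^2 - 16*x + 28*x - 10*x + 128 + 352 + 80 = x^3 - 17*x^2 + 2*x + 560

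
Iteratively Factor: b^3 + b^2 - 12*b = (b + 4)*(b^2 - 3*b) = b*(b + 4)*(b - 3)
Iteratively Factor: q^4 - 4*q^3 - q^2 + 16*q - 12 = (q - 2)*(q^3 - 2*q^2 - 5*q + 6) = (q - 2)*(q + 2)*(q^2 - 4*q + 3) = (q - 3)*(q - 2)*(q + 2)*(q - 1)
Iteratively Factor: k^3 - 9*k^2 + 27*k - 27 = (k - 3)*(k^2 - 6*k + 9) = (k - 3)^2*(k - 3)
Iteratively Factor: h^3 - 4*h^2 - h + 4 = (h - 1)*(h^2 - 3*h - 4) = (h - 1)*(h + 1)*(h - 4)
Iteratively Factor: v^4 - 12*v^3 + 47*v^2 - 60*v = (v - 5)*(v^3 - 7*v^2 + 12*v) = (v - 5)*(v - 3)*(v^2 - 4*v) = v*(v - 5)*(v - 3)*(v - 4)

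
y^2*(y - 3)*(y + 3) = y^4 - 9*y^2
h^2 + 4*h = h*(h + 4)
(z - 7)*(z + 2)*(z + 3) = z^3 - 2*z^2 - 29*z - 42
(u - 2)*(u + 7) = u^2 + 5*u - 14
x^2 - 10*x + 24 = (x - 6)*(x - 4)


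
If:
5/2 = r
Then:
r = 5/2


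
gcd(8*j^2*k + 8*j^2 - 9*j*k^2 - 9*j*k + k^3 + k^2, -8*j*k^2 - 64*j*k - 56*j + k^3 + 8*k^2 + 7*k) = 8*j*k + 8*j - k^2 - k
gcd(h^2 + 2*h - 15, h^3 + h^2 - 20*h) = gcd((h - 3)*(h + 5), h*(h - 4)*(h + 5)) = h + 5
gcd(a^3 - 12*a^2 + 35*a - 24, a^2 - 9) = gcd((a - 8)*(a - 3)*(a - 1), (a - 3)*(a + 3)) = a - 3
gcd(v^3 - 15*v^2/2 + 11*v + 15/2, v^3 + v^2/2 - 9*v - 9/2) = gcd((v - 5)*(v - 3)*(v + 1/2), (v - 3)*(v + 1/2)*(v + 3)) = v^2 - 5*v/2 - 3/2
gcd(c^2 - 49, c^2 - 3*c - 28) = c - 7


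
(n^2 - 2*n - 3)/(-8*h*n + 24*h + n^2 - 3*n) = (-n - 1)/(8*h - n)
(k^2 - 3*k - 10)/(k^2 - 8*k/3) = 3*(k^2 - 3*k - 10)/(k*(3*k - 8))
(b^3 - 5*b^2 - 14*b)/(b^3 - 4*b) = (b - 7)/(b - 2)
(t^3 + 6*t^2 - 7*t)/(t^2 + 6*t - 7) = t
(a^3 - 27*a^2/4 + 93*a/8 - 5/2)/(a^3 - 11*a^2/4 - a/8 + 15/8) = (4*a^2 - 17*a + 4)/(4*a^2 - a - 3)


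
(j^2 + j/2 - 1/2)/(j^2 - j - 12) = (-j^2 - j/2 + 1/2)/(-j^2 + j + 12)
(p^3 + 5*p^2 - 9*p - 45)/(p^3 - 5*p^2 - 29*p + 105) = (p + 3)/(p - 7)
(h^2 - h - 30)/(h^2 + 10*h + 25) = (h - 6)/(h + 5)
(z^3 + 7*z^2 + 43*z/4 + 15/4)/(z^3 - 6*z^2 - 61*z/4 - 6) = (z + 5)/(z - 8)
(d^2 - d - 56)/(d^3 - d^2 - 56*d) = 1/d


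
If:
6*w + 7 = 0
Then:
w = -7/6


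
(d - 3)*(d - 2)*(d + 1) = d^3 - 4*d^2 + d + 6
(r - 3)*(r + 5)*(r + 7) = r^3 + 9*r^2 - r - 105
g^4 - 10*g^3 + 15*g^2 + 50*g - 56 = (g - 7)*(g - 4)*(g - 1)*(g + 2)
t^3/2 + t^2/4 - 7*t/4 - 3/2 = (t/2 + 1/2)*(t - 2)*(t + 3/2)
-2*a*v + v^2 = v*(-2*a + v)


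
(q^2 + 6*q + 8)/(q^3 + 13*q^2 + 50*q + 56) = 1/(q + 7)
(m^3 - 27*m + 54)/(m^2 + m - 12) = (m^2 + 3*m - 18)/(m + 4)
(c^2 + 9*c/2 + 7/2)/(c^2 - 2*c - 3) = (c + 7/2)/(c - 3)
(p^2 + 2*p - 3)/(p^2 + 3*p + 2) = (p^2 + 2*p - 3)/(p^2 + 3*p + 2)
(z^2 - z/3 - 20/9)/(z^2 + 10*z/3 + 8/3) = (z - 5/3)/(z + 2)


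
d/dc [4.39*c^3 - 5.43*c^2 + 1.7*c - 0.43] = 13.17*c^2 - 10.86*c + 1.7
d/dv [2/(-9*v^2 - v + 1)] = 2*(18*v + 1)/(9*v^2 + v - 1)^2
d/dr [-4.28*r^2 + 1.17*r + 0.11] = 1.17 - 8.56*r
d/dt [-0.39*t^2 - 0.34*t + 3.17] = -0.78*t - 0.34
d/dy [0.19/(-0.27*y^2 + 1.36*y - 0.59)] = (0.1026*y - 0.2584)/(0.27*y^2 - 1.36*y + 0.59)^2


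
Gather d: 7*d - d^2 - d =-d^2 + 6*d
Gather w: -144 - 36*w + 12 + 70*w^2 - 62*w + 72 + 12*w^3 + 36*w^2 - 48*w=12*w^3 + 106*w^2 - 146*w - 60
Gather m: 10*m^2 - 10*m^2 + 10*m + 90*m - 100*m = 0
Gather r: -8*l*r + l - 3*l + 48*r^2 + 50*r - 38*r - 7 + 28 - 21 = -2*l + 48*r^2 + r*(12 - 8*l)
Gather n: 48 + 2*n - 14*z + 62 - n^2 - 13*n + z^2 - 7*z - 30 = -n^2 - 11*n + z^2 - 21*z + 80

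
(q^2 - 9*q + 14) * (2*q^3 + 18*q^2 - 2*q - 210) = 2*q^5 - 136*q^3 + 60*q^2 + 1862*q - 2940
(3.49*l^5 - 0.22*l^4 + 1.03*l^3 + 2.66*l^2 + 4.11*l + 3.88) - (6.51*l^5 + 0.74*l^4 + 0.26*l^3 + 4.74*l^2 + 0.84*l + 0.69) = -3.02*l^5 - 0.96*l^4 + 0.77*l^3 - 2.08*l^2 + 3.27*l + 3.19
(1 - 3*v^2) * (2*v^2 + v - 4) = -6*v^4 - 3*v^3 + 14*v^2 + v - 4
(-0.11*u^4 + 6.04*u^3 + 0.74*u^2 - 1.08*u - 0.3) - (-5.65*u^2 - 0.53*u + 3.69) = -0.11*u^4 + 6.04*u^3 + 6.39*u^2 - 0.55*u - 3.99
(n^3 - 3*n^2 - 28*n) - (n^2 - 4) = n^3 - 4*n^2 - 28*n + 4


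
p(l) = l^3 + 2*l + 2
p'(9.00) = 245.00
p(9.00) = 749.00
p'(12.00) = 434.00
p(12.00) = 1754.00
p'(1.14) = 5.90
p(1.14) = 5.76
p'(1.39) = 7.80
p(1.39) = 7.47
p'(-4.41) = 60.34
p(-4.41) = -92.59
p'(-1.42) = 8.05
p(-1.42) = -3.70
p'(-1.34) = 7.39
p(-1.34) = -3.09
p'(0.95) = 4.71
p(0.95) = 4.76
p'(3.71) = 43.29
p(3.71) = 60.48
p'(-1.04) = 5.24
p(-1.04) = -1.20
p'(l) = 3*l^2 + 2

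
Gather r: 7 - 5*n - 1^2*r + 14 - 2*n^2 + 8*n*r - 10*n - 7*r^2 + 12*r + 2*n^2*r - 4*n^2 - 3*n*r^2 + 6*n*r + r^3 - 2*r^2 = -6*n^2 - 15*n + r^3 + r^2*(-3*n - 9) + r*(2*n^2 + 14*n + 11) + 21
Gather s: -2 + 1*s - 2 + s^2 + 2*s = s^2 + 3*s - 4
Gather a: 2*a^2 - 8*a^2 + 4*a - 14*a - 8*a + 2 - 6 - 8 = -6*a^2 - 18*a - 12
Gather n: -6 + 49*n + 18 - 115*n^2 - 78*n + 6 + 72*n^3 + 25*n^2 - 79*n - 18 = 72*n^3 - 90*n^2 - 108*n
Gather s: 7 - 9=-2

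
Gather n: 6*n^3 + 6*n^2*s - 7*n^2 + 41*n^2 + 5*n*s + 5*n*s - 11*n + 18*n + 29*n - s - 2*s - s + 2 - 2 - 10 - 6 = 6*n^3 + n^2*(6*s + 34) + n*(10*s + 36) - 4*s - 16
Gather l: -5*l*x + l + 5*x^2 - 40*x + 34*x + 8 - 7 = l*(1 - 5*x) + 5*x^2 - 6*x + 1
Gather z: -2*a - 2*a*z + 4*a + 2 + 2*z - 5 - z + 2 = 2*a + z*(1 - 2*a) - 1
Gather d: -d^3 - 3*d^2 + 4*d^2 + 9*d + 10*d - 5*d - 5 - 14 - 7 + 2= -d^3 + d^2 + 14*d - 24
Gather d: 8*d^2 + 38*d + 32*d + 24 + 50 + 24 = 8*d^2 + 70*d + 98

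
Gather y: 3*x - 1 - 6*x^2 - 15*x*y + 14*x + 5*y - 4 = -6*x^2 + 17*x + y*(5 - 15*x) - 5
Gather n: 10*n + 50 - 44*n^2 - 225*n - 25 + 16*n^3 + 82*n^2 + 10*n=16*n^3 + 38*n^2 - 205*n + 25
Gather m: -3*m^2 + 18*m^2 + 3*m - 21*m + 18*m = 15*m^2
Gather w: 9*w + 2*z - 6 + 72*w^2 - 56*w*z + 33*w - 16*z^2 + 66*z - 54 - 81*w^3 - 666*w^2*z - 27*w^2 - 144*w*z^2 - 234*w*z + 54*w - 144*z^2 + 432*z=-81*w^3 + w^2*(45 - 666*z) + w*(-144*z^2 - 290*z + 96) - 160*z^2 + 500*z - 60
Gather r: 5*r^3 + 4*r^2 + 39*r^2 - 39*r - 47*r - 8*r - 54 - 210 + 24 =5*r^3 + 43*r^2 - 94*r - 240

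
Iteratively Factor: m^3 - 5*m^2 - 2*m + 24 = (m + 2)*(m^2 - 7*m + 12) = (m - 4)*(m + 2)*(m - 3)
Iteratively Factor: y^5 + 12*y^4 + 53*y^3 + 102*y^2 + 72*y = (y + 3)*(y^4 + 9*y^3 + 26*y^2 + 24*y) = (y + 3)^2*(y^3 + 6*y^2 + 8*y) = (y + 3)^2*(y + 4)*(y^2 + 2*y) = (y + 2)*(y + 3)^2*(y + 4)*(y)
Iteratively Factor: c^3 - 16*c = (c - 4)*(c^2 + 4*c) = c*(c - 4)*(c + 4)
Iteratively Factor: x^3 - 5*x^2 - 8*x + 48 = (x + 3)*(x^2 - 8*x + 16) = (x - 4)*(x + 3)*(x - 4)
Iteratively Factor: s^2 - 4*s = (s)*(s - 4)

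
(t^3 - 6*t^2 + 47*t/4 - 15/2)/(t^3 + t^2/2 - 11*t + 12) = (t - 5/2)/(t + 4)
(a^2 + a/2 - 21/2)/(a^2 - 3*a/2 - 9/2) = (2*a + 7)/(2*a + 3)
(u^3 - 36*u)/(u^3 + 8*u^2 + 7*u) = (u^2 - 36)/(u^2 + 8*u + 7)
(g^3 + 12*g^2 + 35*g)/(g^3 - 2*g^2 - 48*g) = (g^2 + 12*g + 35)/(g^2 - 2*g - 48)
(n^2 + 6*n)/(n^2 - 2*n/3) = 3*(n + 6)/(3*n - 2)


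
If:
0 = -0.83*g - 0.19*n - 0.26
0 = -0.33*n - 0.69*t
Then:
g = 0.478641840087623*t - 0.313253012048193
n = -2.09090909090909*t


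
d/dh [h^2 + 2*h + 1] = 2*h + 2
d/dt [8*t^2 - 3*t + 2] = 16*t - 3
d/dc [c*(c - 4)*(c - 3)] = 3*c^2 - 14*c + 12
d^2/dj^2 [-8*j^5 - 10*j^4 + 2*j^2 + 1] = -160*j^3 - 120*j^2 + 4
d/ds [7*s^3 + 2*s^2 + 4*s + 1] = 21*s^2 + 4*s + 4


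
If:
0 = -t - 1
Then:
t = -1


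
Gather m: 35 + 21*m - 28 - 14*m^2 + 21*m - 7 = -14*m^2 + 42*m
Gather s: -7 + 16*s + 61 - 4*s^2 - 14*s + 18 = -4*s^2 + 2*s + 72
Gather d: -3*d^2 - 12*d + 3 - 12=-3*d^2 - 12*d - 9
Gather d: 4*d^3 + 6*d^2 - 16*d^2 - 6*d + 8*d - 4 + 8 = 4*d^3 - 10*d^2 + 2*d + 4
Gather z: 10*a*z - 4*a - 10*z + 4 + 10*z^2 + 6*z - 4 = -4*a + 10*z^2 + z*(10*a - 4)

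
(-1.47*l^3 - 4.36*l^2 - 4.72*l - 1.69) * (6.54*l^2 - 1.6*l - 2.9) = -9.6138*l^5 - 26.1624*l^4 - 19.6298*l^3 + 9.1434*l^2 + 16.392*l + 4.901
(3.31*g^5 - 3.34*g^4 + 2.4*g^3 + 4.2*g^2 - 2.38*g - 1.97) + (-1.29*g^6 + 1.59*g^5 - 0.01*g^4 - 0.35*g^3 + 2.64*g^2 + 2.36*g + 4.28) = -1.29*g^6 + 4.9*g^5 - 3.35*g^4 + 2.05*g^3 + 6.84*g^2 - 0.02*g + 2.31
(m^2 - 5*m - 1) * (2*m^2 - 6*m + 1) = 2*m^4 - 16*m^3 + 29*m^2 + m - 1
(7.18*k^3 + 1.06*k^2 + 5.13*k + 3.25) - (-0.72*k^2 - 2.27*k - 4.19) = 7.18*k^3 + 1.78*k^2 + 7.4*k + 7.44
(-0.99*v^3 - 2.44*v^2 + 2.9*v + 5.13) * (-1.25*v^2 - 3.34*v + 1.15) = 1.2375*v^5 + 6.3566*v^4 + 3.3861*v^3 - 18.9045*v^2 - 13.7992*v + 5.8995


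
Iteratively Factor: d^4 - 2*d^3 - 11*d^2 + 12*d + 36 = (d + 2)*(d^3 - 4*d^2 - 3*d + 18) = (d + 2)^2*(d^2 - 6*d + 9) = (d - 3)*(d + 2)^2*(d - 3)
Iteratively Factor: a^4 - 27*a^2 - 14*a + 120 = (a + 3)*(a^3 - 3*a^2 - 18*a + 40) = (a + 3)*(a + 4)*(a^2 - 7*a + 10) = (a - 2)*(a + 3)*(a + 4)*(a - 5)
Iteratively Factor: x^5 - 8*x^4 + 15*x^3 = (x)*(x^4 - 8*x^3 + 15*x^2) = x^2*(x^3 - 8*x^2 + 15*x) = x^2*(x - 3)*(x^2 - 5*x) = x^2*(x - 5)*(x - 3)*(x)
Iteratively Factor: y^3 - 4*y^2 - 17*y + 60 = (y - 3)*(y^2 - y - 20) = (y - 3)*(y + 4)*(y - 5)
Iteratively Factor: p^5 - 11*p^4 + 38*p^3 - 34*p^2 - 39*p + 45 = (p - 3)*(p^4 - 8*p^3 + 14*p^2 + 8*p - 15) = (p - 3)*(p + 1)*(p^3 - 9*p^2 + 23*p - 15) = (p - 5)*(p - 3)*(p + 1)*(p^2 - 4*p + 3) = (p - 5)*(p - 3)^2*(p + 1)*(p - 1)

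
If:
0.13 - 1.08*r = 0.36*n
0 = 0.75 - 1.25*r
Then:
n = -1.44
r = 0.60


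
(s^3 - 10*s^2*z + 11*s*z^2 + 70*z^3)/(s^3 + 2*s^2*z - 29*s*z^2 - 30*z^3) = (s^2 - 5*s*z - 14*z^2)/(s^2 + 7*s*z + 6*z^2)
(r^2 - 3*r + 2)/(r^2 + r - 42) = (r^2 - 3*r + 2)/(r^2 + r - 42)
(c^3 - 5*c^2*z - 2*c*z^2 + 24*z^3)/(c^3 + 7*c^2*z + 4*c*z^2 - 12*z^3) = (-c^2 + 7*c*z - 12*z^2)/(-c^2 - 5*c*z + 6*z^2)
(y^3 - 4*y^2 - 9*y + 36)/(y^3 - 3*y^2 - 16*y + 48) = (y + 3)/(y + 4)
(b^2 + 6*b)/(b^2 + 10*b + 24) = b/(b + 4)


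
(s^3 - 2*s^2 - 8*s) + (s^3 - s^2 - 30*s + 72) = 2*s^3 - 3*s^2 - 38*s + 72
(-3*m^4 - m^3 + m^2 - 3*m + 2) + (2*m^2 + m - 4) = -3*m^4 - m^3 + 3*m^2 - 2*m - 2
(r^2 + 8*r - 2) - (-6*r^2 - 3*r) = 7*r^2 + 11*r - 2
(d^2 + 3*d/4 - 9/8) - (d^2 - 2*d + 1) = 11*d/4 - 17/8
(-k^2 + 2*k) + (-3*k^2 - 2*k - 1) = -4*k^2 - 1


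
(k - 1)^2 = k^2 - 2*k + 1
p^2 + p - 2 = (p - 1)*(p + 2)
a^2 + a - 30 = (a - 5)*(a + 6)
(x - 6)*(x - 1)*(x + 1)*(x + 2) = x^4 - 4*x^3 - 13*x^2 + 4*x + 12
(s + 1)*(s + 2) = s^2 + 3*s + 2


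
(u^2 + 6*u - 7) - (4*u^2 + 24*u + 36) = -3*u^2 - 18*u - 43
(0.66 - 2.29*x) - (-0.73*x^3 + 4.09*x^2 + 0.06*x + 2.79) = 0.73*x^3 - 4.09*x^2 - 2.35*x - 2.13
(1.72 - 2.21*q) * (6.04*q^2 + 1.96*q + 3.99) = -13.3484*q^3 + 6.0572*q^2 - 5.4467*q + 6.8628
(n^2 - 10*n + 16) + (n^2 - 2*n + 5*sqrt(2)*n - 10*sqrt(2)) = 2*n^2 - 12*n + 5*sqrt(2)*n - 10*sqrt(2) + 16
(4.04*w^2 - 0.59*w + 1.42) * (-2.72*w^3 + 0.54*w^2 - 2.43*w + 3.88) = -10.9888*w^5 + 3.7864*w^4 - 13.9982*w^3 + 17.8757*w^2 - 5.7398*w + 5.5096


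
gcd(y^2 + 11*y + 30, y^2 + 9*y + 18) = y + 6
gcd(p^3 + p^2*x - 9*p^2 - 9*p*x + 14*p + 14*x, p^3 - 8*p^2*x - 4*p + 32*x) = p - 2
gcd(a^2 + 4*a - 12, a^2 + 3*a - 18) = a + 6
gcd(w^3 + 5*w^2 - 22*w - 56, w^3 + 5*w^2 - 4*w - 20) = w + 2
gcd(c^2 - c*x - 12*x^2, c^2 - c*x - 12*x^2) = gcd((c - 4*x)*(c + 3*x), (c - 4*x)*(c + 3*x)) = -c^2 + c*x + 12*x^2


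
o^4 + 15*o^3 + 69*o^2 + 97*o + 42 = (o + 1)^2*(o + 6)*(o + 7)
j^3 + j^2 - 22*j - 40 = (j - 5)*(j + 2)*(j + 4)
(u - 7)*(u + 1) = u^2 - 6*u - 7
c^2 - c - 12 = (c - 4)*(c + 3)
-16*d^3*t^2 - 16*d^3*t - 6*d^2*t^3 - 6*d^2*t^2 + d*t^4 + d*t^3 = t*(-8*d + t)*(2*d + t)*(d*t + d)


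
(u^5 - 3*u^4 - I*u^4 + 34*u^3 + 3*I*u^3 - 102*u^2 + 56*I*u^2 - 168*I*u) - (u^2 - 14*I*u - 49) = u^5 - 3*u^4 - I*u^4 + 34*u^3 + 3*I*u^3 - 103*u^2 + 56*I*u^2 - 154*I*u + 49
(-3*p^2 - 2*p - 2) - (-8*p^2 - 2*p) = 5*p^2 - 2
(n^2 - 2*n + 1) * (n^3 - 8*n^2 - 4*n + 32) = n^5 - 10*n^4 + 13*n^3 + 32*n^2 - 68*n + 32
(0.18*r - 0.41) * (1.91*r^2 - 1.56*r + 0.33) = 0.3438*r^3 - 1.0639*r^2 + 0.699*r - 0.1353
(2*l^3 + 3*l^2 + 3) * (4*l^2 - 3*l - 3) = 8*l^5 + 6*l^4 - 15*l^3 + 3*l^2 - 9*l - 9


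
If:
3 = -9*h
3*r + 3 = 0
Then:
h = -1/3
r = -1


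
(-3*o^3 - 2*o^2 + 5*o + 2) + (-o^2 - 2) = -3*o^3 - 3*o^2 + 5*o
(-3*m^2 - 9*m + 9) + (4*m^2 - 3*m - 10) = m^2 - 12*m - 1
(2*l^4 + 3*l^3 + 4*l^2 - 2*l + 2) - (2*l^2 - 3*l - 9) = 2*l^4 + 3*l^3 + 2*l^2 + l + 11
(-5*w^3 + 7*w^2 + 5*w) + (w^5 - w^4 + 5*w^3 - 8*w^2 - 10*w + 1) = w^5 - w^4 - w^2 - 5*w + 1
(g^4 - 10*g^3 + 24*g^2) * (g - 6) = g^5 - 16*g^4 + 84*g^3 - 144*g^2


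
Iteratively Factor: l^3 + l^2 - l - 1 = (l - 1)*(l^2 + 2*l + 1) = (l - 1)*(l + 1)*(l + 1)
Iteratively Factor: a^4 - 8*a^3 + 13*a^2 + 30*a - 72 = (a + 2)*(a^3 - 10*a^2 + 33*a - 36) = (a - 4)*(a + 2)*(a^2 - 6*a + 9) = (a - 4)*(a - 3)*(a + 2)*(a - 3)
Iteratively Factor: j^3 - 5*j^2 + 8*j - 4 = (j - 1)*(j^2 - 4*j + 4) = (j - 2)*(j - 1)*(j - 2)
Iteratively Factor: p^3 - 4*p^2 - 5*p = (p + 1)*(p^2 - 5*p) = p*(p + 1)*(p - 5)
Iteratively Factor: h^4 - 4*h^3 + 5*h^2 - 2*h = (h - 1)*(h^3 - 3*h^2 + 2*h) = (h - 1)^2*(h^2 - 2*h) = h*(h - 1)^2*(h - 2)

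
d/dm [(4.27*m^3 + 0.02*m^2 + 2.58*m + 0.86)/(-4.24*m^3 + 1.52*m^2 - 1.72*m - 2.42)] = (6.5752*m^4 + 7.18960000000001*m^3 - 24.017*m^2 - 2.7112*m - 4.7644)/(17.9776*m^6 - 12.8896*m^5 + 16.896*m^4 + 15.2928*m^3 - 4.3984*m^2 + 8.3248*m + 5.8564)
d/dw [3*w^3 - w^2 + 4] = w*(9*w - 2)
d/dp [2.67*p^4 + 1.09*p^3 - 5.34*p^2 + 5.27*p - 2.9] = 10.68*p^3 + 3.27*p^2 - 10.68*p + 5.27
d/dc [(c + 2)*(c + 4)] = 2*c + 6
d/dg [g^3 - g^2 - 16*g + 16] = 3*g^2 - 2*g - 16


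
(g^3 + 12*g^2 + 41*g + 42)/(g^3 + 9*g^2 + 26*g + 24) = (g + 7)/(g + 4)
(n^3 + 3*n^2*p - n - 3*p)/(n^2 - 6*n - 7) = (n^2 + 3*n*p - n - 3*p)/(n - 7)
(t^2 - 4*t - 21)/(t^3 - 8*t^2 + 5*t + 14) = (t + 3)/(t^2 - t - 2)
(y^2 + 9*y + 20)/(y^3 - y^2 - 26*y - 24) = (y + 5)/(y^2 - 5*y - 6)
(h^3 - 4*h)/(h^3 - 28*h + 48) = h*(h + 2)/(h^2 + 2*h - 24)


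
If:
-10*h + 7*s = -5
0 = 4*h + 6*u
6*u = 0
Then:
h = 0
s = -5/7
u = 0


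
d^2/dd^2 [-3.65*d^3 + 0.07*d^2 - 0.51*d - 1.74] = 0.14 - 21.9*d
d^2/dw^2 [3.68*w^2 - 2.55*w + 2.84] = 7.36000000000000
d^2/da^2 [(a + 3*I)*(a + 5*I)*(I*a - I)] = 6*I*a - 16 - 2*I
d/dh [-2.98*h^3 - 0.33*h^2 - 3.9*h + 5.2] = -8.94*h^2 - 0.66*h - 3.9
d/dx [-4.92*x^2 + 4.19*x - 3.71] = 4.19 - 9.84*x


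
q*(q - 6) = q^2 - 6*q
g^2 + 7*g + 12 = (g + 3)*(g + 4)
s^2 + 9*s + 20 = (s + 4)*(s + 5)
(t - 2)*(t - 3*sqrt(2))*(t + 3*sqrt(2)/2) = t^3 - 3*sqrt(2)*t^2/2 - 2*t^2 - 9*t + 3*sqrt(2)*t + 18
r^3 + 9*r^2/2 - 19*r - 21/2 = (r - 3)*(r + 1/2)*(r + 7)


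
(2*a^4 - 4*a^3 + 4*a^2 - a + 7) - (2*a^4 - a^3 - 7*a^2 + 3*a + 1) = -3*a^3 + 11*a^2 - 4*a + 6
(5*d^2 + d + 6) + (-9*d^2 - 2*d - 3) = -4*d^2 - d + 3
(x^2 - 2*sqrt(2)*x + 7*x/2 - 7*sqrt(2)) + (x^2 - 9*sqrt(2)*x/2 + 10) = 2*x^2 - 13*sqrt(2)*x/2 + 7*x/2 - 7*sqrt(2) + 10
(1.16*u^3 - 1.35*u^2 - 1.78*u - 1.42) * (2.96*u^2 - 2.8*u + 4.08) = 3.4336*u^5 - 7.244*u^4 + 3.244*u^3 - 4.7272*u^2 - 3.2864*u - 5.7936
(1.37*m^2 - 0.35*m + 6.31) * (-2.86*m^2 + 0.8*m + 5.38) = -3.9182*m^4 + 2.097*m^3 - 10.956*m^2 + 3.165*m + 33.9478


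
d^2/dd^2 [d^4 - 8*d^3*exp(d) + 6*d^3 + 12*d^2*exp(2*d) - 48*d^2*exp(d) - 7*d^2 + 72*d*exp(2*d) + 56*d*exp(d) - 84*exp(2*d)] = -8*d^3*exp(d) + 48*d^2*exp(2*d) - 96*d^2*exp(d) + 12*d^2 + 384*d*exp(2*d) - 184*d*exp(d) + 36*d - 24*exp(2*d) + 16*exp(d) - 14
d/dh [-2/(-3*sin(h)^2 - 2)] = -24*sin(2*h)/(3*cos(2*h) - 7)^2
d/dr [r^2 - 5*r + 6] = 2*r - 5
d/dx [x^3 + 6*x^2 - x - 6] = 3*x^2 + 12*x - 1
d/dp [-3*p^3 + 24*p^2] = 3*p*(16 - 3*p)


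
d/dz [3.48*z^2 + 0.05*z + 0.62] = 6.96*z + 0.05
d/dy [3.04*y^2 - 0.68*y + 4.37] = 6.08*y - 0.68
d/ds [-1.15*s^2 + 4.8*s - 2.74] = 4.8 - 2.3*s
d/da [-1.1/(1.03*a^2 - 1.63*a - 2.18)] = (2.266*a - 1.793)/(-1.03*a^2 + 1.63*a + 2.18)^2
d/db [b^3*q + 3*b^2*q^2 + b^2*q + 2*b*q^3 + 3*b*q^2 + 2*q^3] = q*(3*b^2 + 6*b*q + 2*b + 2*q^2 + 3*q)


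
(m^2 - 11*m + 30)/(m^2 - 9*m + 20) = (m - 6)/(m - 4)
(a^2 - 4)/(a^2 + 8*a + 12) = (a - 2)/(a + 6)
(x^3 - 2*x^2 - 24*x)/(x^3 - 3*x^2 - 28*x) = (x - 6)/(x - 7)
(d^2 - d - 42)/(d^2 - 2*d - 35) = (d + 6)/(d + 5)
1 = 1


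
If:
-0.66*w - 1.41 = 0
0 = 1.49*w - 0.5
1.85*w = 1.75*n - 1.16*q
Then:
No Solution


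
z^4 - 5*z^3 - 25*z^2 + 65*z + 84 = (z - 7)*(z - 3)*(z + 1)*(z + 4)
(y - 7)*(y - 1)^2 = y^3 - 9*y^2 + 15*y - 7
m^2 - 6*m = m*(m - 6)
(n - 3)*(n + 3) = n^2 - 9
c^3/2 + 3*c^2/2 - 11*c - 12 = (c/2 + 1/2)*(c - 4)*(c + 6)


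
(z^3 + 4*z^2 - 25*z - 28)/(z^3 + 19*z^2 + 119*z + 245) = (z^2 - 3*z - 4)/(z^2 + 12*z + 35)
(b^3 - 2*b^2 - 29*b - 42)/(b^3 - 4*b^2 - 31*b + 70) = (b^2 + 5*b + 6)/(b^2 + 3*b - 10)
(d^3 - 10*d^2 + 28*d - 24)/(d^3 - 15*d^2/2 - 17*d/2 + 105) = 2*(d^2 - 4*d + 4)/(2*d^2 - 3*d - 35)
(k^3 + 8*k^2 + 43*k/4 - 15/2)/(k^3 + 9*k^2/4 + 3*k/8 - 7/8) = 2*(2*k^2 + 17*k + 30)/(4*k^2 + 11*k + 7)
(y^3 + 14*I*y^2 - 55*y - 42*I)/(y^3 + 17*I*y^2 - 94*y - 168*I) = (y + I)/(y + 4*I)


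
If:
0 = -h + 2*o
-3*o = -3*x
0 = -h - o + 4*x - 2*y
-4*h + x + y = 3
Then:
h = -12/13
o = -6/13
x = -6/13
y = -3/13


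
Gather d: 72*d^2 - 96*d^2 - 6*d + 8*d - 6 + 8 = -24*d^2 + 2*d + 2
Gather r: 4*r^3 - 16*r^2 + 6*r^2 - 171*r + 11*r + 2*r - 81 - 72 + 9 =4*r^3 - 10*r^2 - 158*r - 144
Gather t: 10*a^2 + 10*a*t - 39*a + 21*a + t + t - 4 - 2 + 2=10*a^2 - 18*a + t*(10*a + 2) - 4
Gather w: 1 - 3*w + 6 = 7 - 3*w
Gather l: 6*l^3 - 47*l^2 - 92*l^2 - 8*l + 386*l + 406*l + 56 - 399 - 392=6*l^3 - 139*l^2 + 784*l - 735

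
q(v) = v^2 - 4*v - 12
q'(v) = 2*v - 4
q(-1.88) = -0.95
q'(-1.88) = -7.76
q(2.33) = -15.89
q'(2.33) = 0.66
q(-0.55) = -9.50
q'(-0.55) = -5.10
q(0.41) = -13.47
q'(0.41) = -3.18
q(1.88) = -15.99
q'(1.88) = -0.24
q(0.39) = -13.41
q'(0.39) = -3.22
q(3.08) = -14.83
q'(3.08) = 2.16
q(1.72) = -15.92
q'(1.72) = -0.56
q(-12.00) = 180.00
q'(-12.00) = -28.00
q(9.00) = 33.00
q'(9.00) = 14.00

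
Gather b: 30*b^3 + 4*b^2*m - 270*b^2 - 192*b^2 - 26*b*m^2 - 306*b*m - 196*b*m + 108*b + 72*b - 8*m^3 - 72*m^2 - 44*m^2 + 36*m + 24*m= 30*b^3 + b^2*(4*m - 462) + b*(-26*m^2 - 502*m + 180) - 8*m^3 - 116*m^2 + 60*m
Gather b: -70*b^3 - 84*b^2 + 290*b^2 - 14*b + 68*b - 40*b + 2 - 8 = -70*b^3 + 206*b^2 + 14*b - 6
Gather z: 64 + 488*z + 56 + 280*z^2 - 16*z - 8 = 280*z^2 + 472*z + 112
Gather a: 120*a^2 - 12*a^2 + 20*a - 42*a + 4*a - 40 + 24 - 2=108*a^2 - 18*a - 18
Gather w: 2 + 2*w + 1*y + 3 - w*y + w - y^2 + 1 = w*(3 - y) - y^2 + y + 6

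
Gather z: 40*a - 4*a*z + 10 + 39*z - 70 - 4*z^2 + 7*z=40*a - 4*z^2 + z*(46 - 4*a) - 60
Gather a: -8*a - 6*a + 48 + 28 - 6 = 70 - 14*a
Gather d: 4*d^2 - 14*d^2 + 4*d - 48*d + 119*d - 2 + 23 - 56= -10*d^2 + 75*d - 35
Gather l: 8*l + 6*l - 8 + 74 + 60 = 14*l + 126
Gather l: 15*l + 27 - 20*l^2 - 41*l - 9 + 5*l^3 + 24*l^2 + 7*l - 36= 5*l^3 + 4*l^2 - 19*l - 18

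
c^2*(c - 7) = c^3 - 7*c^2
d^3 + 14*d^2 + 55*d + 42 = (d + 1)*(d + 6)*(d + 7)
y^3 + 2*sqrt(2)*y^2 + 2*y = y*(y + sqrt(2))^2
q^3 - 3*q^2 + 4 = (q - 2)^2*(q + 1)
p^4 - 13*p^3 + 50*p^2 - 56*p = p*(p - 7)*(p - 4)*(p - 2)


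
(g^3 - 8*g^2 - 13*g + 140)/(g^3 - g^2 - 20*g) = (g - 7)/g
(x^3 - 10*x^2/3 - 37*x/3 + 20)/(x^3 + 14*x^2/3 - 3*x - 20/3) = (x^2 - 2*x - 15)/(x^2 + 6*x + 5)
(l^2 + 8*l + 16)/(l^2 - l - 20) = (l + 4)/(l - 5)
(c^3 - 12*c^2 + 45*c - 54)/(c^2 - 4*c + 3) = (c^2 - 9*c + 18)/(c - 1)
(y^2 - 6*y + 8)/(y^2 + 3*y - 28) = (y - 2)/(y + 7)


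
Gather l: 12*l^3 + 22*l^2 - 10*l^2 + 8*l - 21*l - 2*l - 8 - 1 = 12*l^3 + 12*l^2 - 15*l - 9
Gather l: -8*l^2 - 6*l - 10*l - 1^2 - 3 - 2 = -8*l^2 - 16*l - 6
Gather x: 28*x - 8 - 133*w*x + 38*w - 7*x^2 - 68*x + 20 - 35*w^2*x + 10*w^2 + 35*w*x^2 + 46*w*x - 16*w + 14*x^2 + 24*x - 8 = 10*w^2 + 22*w + x^2*(35*w + 7) + x*(-35*w^2 - 87*w - 16) + 4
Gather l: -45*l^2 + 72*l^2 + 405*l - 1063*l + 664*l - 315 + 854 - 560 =27*l^2 + 6*l - 21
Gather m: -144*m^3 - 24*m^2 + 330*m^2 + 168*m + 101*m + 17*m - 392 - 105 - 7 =-144*m^3 + 306*m^2 + 286*m - 504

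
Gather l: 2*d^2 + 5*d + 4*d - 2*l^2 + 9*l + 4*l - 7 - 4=2*d^2 + 9*d - 2*l^2 + 13*l - 11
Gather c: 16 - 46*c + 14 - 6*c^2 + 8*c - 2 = -6*c^2 - 38*c + 28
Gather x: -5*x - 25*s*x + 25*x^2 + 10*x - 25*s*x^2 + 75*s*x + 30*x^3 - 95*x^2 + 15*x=30*x^3 + x^2*(-25*s - 70) + x*(50*s + 20)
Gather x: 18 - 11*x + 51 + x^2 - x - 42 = x^2 - 12*x + 27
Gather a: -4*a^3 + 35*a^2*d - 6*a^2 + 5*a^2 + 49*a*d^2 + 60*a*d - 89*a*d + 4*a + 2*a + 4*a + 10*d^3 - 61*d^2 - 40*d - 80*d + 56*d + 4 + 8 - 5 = -4*a^3 + a^2*(35*d - 1) + a*(49*d^2 - 29*d + 10) + 10*d^3 - 61*d^2 - 64*d + 7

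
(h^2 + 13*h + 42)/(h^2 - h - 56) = (h + 6)/(h - 8)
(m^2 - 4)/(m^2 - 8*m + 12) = (m + 2)/(m - 6)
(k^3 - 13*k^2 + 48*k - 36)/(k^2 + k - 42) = (k^2 - 7*k + 6)/(k + 7)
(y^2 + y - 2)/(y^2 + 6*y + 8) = (y - 1)/(y + 4)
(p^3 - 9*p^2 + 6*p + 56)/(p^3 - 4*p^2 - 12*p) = (p^2 - 11*p + 28)/(p*(p - 6))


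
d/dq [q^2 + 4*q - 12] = 2*q + 4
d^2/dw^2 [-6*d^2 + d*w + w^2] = 2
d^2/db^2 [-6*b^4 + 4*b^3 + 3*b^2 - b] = -72*b^2 + 24*b + 6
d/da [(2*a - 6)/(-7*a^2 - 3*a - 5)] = 14*(a^2 - 6*a - 2)/(49*a^4 + 42*a^3 + 79*a^2 + 30*a + 25)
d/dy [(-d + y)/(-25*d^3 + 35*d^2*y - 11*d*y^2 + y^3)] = 2/(125*d^3 - 75*d^2*y + 15*d*y^2 - y^3)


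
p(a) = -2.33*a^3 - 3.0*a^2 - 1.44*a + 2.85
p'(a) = -6.99*a^2 - 6.0*a - 1.44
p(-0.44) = 3.10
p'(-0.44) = -0.15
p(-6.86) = 623.74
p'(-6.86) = -289.23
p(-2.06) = 13.45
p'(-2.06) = -18.74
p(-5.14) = 247.40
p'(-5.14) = -155.27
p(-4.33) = 141.99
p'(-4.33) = -106.51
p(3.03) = -93.87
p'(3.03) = -83.79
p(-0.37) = 3.09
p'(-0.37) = -0.18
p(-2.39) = 20.96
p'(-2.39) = -27.03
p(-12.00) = 3614.37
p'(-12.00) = -936.00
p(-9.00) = 1471.38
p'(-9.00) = -513.63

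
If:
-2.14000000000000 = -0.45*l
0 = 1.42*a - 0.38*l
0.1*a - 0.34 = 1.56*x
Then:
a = 1.27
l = 4.76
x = -0.14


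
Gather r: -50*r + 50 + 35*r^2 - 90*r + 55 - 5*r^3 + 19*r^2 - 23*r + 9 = -5*r^3 + 54*r^2 - 163*r + 114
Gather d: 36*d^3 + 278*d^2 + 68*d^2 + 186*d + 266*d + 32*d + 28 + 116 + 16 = 36*d^3 + 346*d^2 + 484*d + 160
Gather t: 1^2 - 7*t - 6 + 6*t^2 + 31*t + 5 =6*t^2 + 24*t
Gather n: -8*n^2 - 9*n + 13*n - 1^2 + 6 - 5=-8*n^2 + 4*n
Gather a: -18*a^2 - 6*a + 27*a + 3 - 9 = -18*a^2 + 21*a - 6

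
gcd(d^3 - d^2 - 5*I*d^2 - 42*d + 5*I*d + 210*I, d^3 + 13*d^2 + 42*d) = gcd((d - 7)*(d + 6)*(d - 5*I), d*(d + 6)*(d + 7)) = d + 6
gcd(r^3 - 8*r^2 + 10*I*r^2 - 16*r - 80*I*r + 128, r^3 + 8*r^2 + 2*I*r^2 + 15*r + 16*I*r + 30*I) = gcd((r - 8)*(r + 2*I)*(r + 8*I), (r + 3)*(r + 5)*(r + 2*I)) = r + 2*I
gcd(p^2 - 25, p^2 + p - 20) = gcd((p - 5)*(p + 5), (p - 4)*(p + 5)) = p + 5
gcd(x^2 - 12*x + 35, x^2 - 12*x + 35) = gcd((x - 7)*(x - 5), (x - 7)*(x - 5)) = x^2 - 12*x + 35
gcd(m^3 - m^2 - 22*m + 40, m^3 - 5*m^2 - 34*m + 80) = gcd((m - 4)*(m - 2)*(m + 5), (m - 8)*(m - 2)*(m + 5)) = m^2 + 3*m - 10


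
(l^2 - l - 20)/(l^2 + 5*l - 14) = (l^2 - l - 20)/(l^2 + 5*l - 14)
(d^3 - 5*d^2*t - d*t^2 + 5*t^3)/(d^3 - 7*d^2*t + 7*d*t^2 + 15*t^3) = (-d + t)/(-d + 3*t)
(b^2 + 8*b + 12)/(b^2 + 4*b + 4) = (b + 6)/(b + 2)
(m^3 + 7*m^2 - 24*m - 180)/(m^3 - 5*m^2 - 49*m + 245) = (m^2 + 12*m + 36)/(m^2 - 49)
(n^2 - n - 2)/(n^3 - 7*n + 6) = (n + 1)/(n^2 + 2*n - 3)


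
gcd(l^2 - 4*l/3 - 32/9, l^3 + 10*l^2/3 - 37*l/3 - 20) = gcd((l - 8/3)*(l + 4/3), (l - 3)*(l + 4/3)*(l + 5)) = l + 4/3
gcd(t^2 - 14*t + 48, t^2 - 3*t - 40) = t - 8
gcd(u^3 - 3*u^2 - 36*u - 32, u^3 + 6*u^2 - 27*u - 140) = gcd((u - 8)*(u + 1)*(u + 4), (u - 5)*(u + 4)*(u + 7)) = u + 4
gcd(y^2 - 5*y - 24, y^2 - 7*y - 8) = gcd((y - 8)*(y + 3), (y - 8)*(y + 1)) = y - 8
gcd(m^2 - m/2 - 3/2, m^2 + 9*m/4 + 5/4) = m + 1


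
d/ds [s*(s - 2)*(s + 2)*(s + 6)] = 4*s^3 + 18*s^2 - 8*s - 24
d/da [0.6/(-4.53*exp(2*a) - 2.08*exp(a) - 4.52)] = (5.436*exp(a) + 1.248)*exp(a)/(4.53*exp(2*a) + 2.08*exp(a) + 4.52)^2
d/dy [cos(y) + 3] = -sin(y)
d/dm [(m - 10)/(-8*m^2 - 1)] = (-8*m^2 + 16*m*(m - 10) - 1)/(8*m^2 + 1)^2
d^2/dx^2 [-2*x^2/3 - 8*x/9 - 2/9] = -4/3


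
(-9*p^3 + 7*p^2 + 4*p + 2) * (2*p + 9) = -18*p^4 - 67*p^3 + 71*p^2 + 40*p + 18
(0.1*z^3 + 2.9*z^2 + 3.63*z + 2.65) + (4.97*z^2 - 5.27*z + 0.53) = 0.1*z^3 + 7.87*z^2 - 1.64*z + 3.18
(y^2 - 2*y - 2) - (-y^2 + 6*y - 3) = 2*y^2 - 8*y + 1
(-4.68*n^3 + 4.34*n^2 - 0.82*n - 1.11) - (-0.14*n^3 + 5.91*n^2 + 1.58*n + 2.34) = -4.54*n^3 - 1.57*n^2 - 2.4*n - 3.45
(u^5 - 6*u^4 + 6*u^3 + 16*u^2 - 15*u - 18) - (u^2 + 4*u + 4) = u^5 - 6*u^4 + 6*u^3 + 15*u^2 - 19*u - 22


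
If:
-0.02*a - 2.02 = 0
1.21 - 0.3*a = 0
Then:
No Solution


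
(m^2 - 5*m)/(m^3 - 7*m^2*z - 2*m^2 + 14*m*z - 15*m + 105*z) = m/(m^2 - 7*m*z + 3*m - 21*z)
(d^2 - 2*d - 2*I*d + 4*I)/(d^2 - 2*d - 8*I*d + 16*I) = (d - 2*I)/(d - 8*I)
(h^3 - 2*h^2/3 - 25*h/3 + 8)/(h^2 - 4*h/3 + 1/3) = (3*h^2 + h - 24)/(3*h - 1)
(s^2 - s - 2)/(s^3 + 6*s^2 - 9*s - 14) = 1/(s + 7)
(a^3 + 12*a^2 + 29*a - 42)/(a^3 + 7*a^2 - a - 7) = (a + 6)/(a + 1)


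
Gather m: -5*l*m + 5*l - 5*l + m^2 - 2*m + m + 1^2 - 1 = m^2 + m*(-5*l - 1)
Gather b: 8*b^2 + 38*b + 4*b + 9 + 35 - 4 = 8*b^2 + 42*b + 40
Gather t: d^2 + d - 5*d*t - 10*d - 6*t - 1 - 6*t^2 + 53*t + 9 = d^2 - 9*d - 6*t^2 + t*(47 - 5*d) + 8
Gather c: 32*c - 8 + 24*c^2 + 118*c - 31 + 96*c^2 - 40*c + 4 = 120*c^2 + 110*c - 35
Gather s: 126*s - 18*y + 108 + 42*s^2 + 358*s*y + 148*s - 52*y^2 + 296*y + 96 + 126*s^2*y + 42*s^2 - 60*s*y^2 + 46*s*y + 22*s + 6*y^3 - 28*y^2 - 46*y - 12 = s^2*(126*y + 84) + s*(-60*y^2 + 404*y + 296) + 6*y^3 - 80*y^2 + 232*y + 192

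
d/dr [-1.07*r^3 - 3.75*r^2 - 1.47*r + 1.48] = -3.21*r^2 - 7.5*r - 1.47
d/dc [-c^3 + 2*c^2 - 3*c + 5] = -3*c^2 + 4*c - 3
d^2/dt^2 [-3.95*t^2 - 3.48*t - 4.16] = -7.90000000000000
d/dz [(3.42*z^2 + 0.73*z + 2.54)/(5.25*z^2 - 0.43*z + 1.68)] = (-5.3031*z^2 - 15.1788*z + 2.3186)/(27.5625*z^4 - 4.515*z^3 + 17.8249*z^2 - 1.4448*z + 2.8224)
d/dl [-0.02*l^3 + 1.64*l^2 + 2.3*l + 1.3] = -0.06*l^2 + 3.28*l + 2.3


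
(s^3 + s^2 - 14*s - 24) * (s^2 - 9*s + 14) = s^5 - 8*s^4 - 9*s^3 + 116*s^2 + 20*s - 336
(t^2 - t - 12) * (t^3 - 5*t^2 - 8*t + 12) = t^5 - 6*t^4 - 15*t^3 + 80*t^2 + 84*t - 144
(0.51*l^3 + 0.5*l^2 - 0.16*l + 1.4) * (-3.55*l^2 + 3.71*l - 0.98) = -1.8105*l^5 + 0.1171*l^4 + 1.9232*l^3 - 6.0536*l^2 + 5.3508*l - 1.372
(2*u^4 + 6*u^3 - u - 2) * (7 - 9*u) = -18*u^5 - 40*u^4 + 42*u^3 + 9*u^2 + 11*u - 14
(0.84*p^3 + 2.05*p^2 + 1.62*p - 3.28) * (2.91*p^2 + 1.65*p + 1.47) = 2.4444*p^5 + 7.3515*p^4 + 9.3315*p^3 - 3.8583*p^2 - 3.0306*p - 4.8216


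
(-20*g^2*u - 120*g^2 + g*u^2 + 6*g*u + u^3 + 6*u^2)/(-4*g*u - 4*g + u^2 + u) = (5*g*u + 30*g + u^2 + 6*u)/(u + 1)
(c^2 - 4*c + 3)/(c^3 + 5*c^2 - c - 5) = (c - 3)/(c^2 + 6*c + 5)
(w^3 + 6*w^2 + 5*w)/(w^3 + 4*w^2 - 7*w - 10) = w/(w - 2)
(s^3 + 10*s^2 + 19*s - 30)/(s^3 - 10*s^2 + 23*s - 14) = (s^2 + 11*s + 30)/(s^2 - 9*s + 14)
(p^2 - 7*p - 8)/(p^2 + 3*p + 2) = (p - 8)/(p + 2)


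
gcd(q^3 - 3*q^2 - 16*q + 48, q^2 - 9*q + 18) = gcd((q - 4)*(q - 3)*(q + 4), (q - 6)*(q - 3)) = q - 3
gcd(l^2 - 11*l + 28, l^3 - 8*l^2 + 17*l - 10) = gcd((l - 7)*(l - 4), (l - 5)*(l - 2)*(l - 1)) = 1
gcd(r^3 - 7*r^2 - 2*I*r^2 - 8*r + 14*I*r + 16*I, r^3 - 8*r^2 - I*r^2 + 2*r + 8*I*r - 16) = r^2 + r*(-8 - 2*I) + 16*I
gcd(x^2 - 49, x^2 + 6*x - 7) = x + 7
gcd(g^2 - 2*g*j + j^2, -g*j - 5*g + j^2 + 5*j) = g - j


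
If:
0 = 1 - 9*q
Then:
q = 1/9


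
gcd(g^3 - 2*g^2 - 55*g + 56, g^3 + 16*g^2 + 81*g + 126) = g + 7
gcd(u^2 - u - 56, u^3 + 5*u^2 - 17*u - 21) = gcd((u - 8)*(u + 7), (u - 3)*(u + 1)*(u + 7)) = u + 7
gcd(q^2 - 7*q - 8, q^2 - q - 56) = q - 8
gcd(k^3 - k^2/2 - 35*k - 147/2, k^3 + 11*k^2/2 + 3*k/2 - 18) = k + 3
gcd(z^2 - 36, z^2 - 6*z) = z - 6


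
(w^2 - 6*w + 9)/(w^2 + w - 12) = (w - 3)/(w + 4)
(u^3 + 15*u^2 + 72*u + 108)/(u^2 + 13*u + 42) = (u^2 + 9*u + 18)/(u + 7)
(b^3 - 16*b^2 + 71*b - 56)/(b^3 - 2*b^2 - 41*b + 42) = (b - 8)/(b + 6)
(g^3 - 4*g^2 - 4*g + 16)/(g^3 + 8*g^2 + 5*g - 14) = (g^2 - 6*g + 8)/(g^2 + 6*g - 7)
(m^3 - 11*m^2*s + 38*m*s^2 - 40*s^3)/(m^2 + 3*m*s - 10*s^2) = (m^2 - 9*m*s + 20*s^2)/(m + 5*s)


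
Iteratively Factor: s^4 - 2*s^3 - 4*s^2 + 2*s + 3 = (s + 1)*(s^3 - 3*s^2 - s + 3) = (s + 1)^2*(s^2 - 4*s + 3) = (s - 3)*(s + 1)^2*(s - 1)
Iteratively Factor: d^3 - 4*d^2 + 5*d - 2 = (d - 2)*(d^2 - 2*d + 1) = (d - 2)*(d - 1)*(d - 1)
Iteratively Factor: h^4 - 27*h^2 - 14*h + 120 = (h + 4)*(h^3 - 4*h^2 - 11*h + 30) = (h - 5)*(h + 4)*(h^2 + h - 6) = (h - 5)*(h - 2)*(h + 4)*(h + 3)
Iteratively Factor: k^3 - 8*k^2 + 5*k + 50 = (k - 5)*(k^2 - 3*k - 10) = (k - 5)*(k + 2)*(k - 5)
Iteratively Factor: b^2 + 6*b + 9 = (b + 3)*(b + 3)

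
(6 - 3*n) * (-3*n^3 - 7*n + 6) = 9*n^4 - 18*n^3 + 21*n^2 - 60*n + 36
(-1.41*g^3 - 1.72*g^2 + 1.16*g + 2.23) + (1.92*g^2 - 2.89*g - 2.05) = -1.41*g^3 + 0.2*g^2 - 1.73*g + 0.18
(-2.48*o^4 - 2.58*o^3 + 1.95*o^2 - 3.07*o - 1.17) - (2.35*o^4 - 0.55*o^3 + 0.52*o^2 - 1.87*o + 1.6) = -4.83*o^4 - 2.03*o^3 + 1.43*o^2 - 1.2*o - 2.77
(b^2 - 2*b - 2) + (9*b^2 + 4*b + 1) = 10*b^2 + 2*b - 1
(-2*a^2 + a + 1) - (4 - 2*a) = -2*a^2 + 3*a - 3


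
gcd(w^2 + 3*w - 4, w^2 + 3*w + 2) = 1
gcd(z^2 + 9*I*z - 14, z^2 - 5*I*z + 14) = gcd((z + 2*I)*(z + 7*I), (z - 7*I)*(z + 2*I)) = z + 2*I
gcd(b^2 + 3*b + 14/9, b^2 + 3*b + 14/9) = b^2 + 3*b + 14/9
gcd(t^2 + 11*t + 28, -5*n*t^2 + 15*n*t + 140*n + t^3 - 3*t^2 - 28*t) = t + 4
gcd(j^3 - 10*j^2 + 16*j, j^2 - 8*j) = j^2 - 8*j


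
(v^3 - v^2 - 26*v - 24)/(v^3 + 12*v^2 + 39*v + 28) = (v - 6)/(v + 7)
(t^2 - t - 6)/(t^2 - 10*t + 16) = (t^2 - t - 6)/(t^2 - 10*t + 16)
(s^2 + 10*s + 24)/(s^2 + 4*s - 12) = (s + 4)/(s - 2)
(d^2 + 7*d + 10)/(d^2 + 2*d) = (d + 5)/d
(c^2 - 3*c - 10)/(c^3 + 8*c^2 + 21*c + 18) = (c - 5)/(c^2 + 6*c + 9)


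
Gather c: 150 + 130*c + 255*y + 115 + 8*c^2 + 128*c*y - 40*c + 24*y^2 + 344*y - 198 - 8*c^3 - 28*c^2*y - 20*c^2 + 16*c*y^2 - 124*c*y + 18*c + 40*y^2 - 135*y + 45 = -8*c^3 + c^2*(-28*y - 12) + c*(16*y^2 + 4*y + 108) + 64*y^2 + 464*y + 112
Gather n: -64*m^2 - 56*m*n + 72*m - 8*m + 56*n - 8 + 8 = -64*m^2 + 64*m + n*(56 - 56*m)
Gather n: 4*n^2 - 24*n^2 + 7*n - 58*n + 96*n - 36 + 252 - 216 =-20*n^2 + 45*n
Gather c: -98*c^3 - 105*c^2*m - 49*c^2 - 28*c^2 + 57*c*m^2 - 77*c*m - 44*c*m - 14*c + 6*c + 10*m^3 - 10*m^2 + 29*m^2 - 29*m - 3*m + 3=-98*c^3 + c^2*(-105*m - 77) + c*(57*m^2 - 121*m - 8) + 10*m^3 + 19*m^2 - 32*m + 3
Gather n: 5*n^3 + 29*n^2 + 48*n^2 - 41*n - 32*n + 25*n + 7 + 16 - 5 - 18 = 5*n^3 + 77*n^2 - 48*n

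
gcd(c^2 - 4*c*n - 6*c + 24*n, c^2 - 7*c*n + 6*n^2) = 1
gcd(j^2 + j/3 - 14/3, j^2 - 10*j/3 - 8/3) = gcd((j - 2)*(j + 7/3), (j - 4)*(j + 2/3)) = 1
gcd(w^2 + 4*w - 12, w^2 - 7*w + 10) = w - 2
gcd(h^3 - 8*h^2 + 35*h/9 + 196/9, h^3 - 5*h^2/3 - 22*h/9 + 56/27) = h^2 - h - 28/9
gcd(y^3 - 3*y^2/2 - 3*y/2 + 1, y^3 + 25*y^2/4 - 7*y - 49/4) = y + 1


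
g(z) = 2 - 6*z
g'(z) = -6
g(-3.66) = 23.96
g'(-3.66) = -6.00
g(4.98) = -27.88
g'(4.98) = -6.00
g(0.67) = -2.02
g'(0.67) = -6.00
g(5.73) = -32.38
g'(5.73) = -6.00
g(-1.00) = 8.00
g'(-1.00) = -6.00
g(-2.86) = 19.16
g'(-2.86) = -6.00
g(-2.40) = 16.40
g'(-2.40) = -6.00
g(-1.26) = 9.56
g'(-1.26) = -6.00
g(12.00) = -70.00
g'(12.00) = -6.00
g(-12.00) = 74.00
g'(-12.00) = -6.00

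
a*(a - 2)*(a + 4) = a^3 + 2*a^2 - 8*a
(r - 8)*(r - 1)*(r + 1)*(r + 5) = r^4 - 3*r^3 - 41*r^2 + 3*r + 40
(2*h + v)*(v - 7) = 2*h*v - 14*h + v^2 - 7*v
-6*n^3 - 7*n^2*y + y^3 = (-3*n + y)*(n + y)*(2*n + y)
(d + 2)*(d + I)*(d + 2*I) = d^3 + 2*d^2 + 3*I*d^2 - 2*d + 6*I*d - 4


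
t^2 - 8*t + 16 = (t - 4)^2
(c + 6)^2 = c^2 + 12*c + 36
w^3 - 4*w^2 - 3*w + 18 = (w - 3)^2*(w + 2)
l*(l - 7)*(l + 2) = l^3 - 5*l^2 - 14*l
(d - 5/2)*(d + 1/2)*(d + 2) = d^3 - 21*d/4 - 5/2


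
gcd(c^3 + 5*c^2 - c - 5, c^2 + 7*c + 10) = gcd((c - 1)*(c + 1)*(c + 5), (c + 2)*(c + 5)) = c + 5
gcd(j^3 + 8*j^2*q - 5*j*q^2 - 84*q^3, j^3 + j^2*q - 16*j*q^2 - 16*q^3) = j + 4*q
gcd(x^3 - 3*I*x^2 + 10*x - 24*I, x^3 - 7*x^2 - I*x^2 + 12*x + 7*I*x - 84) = x^2 - I*x + 12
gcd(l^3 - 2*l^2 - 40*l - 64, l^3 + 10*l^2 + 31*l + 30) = l + 2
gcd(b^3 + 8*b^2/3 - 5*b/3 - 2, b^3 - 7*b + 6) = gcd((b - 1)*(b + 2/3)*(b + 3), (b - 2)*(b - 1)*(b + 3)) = b^2 + 2*b - 3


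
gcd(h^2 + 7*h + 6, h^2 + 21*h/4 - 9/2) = h + 6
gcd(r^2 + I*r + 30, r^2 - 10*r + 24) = 1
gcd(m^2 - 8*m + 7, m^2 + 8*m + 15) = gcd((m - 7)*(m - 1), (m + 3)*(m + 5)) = 1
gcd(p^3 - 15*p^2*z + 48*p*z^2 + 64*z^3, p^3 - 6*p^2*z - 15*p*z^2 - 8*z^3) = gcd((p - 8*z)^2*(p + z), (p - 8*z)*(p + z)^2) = -p^2 + 7*p*z + 8*z^2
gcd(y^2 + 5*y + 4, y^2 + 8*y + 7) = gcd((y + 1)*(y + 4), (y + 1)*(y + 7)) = y + 1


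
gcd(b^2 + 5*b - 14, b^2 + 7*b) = b + 7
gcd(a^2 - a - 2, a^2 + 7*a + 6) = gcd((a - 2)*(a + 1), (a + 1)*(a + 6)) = a + 1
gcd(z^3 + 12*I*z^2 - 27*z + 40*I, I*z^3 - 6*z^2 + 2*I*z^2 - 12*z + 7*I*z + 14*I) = z - I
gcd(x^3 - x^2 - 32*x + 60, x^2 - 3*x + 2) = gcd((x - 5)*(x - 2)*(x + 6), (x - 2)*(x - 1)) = x - 2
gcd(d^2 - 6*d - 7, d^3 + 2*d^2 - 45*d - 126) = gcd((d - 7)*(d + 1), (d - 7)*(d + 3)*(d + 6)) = d - 7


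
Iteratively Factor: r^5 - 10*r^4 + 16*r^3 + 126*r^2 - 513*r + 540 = (r - 3)*(r^4 - 7*r^3 - 5*r^2 + 111*r - 180) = (r - 5)*(r - 3)*(r^3 - 2*r^2 - 15*r + 36) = (r - 5)*(r - 3)^2*(r^2 + r - 12) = (r - 5)*(r - 3)^2*(r + 4)*(r - 3)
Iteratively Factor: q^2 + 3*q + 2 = (q + 2)*(q + 1)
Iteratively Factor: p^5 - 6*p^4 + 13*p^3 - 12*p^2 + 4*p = (p - 2)*(p^4 - 4*p^3 + 5*p^2 - 2*p) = (p - 2)*(p - 1)*(p^3 - 3*p^2 + 2*p) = p*(p - 2)*(p - 1)*(p^2 - 3*p + 2) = p*(p - 2)*(p - 1)^2*(p - 2)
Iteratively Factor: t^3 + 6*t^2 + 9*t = (t + 3)*(t^2 + 3*t) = t*(t + 3)*(t + 3)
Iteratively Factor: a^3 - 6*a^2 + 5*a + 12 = (a + 1)*(a^2 - 7*a + 12) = (a - 3)*(a + 1)*(a - 4)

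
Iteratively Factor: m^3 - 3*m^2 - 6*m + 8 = (m - 1)*(m^2 - 2*m - 8) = (m - 1)*(m + 2)*(m - 4)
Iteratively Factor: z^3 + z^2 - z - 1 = (z - 1)*(z^2 + 2*z + 1) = (z - 1)*(z + 1)*(z + 1)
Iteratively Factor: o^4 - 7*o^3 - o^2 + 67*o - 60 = (o - 5)*(o^3 - 2*o^2 - 11*o + 12) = (o - 5)*(o - 1)*(o^2 - o - 12) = (o - 5)*(o - 1)*(o + 3)*(o - 4)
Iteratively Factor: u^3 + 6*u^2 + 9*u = (u)*(u^2 + 6*u + 9) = u*(u + 3)*(u + 3)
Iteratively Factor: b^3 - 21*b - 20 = (b + 1)*(b^2 - b - 20) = (b - 5)*(b + 1)*(b + 4)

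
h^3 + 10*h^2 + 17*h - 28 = (h - 1)*(h + 4)*(h + 7)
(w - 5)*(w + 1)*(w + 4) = w^3 - 21*w - 20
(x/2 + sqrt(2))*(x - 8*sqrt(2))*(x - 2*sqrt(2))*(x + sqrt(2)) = x^4/2 - 7*sqrt(2)*x^3/2 - 12*x^2 + 28*sqrt(2)*x + 64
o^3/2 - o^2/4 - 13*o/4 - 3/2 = (o/2 + 1)*(o - 3)*(o + 1/2)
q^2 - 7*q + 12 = (q - 4)*(q - 3)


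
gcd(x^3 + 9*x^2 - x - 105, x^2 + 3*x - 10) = x + 5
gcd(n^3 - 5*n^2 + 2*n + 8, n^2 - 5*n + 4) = n - 4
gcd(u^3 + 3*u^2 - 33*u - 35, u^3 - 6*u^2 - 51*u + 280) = u^2 + 2*u - 35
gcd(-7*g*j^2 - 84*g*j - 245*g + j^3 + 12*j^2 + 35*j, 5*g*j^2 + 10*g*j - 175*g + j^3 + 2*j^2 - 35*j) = j + 7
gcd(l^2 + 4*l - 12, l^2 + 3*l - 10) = l - 2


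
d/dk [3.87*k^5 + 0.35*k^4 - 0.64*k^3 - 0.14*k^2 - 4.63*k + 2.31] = 19.35*k^4 + 1.4*k^3 - 1.92*k^2 - 0.28*k - 4.63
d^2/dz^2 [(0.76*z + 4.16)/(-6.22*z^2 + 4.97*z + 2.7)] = ((0.76*z + 4.16)*(12.44*z - 4.97)*(24.88*z - 9.94) + (28.3632*z + 44.196)*(-6.22*z^2 + 4.97*z + 2.7))/(-6.22*z^2 + 4.97*z + 2.7)^3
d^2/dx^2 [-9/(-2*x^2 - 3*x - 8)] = 18*(-4*x^2 - 6*x + (4*x + 3)^2 - 16)/(2*x^2 + 3*x + 8)^3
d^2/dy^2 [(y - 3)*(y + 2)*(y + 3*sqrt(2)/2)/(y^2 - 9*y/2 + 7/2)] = 4*(25*y^3 + 21*sqrt(2)*y^3 - 171*sqrt(2)*y^2 - 147*y^2 + 399*y + 549*sqrt(2)*y - 624*sqrt(2) - 427)/(8*y^6 - 108*y^5 + 570*y^4 - 1485*y^3 + 1995*y^2 - 1323*y + 343)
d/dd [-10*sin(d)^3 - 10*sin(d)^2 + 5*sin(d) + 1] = 5*(-6*sin(d)^2 - 4*sin(d) + 1)*cos(d)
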